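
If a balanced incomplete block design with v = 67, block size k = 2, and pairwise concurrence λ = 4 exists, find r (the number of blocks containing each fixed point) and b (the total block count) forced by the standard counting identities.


Any 2-(v, k, λ) BIBD satisfies two necessary conditions:
  (i)  Each point sits in r blocks, and counting incidences through any fixed point gives r(k − 1) = λ(v − 1), so r = λ(v − 1)/(k − 1).
  (ii) Total incidences bk = vr, so b = vr/k.
Step 1: r = λ(v − 1)/(k − 1) = 4·(67 − 1)/(2 − 1) = 4·66/1 = 264/1 = 264.
Step 2: b = vr/k = 67·264/2 = 17688/2 = 8844.
Check integrality: r = 264 ∈ Z ✓, b = 8844 ∈ Z ✓.
(These identities are necessary conditions: they determine r and b for any design with these parameters, but do not by themselves prove that one exists.)

r = 264, b = 8844.


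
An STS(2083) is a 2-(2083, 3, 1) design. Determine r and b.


An STS(v) is a 2-(v, 3, 1) BIBD: block size k = 3, λ = 1.
Replication: r(k − 1) = λ(v − 1) ⇒ r·2 = 2083 − 1 = 2082 ⇒ r = 1041.
Block count: b = v(v − 1)/6 = 2083·2082/6 = 4336806/6 = 722801.

r = 1041, b = 722801.


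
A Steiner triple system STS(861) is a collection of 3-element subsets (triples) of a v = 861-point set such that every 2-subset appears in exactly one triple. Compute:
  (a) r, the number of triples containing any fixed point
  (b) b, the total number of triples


An STS(v) is a 2-(v, 3, 1) BIBD: block size k = 3, λ = 1.
Replication: r(k − 1) = λ(v − 1) ⇒ r·2 = 861 − 1 = 860 ⇒ r = 430.
Block count: bk = vr ⇒ b·3 = 861·430 = 370230 ⇒ b = 123410.

r = 430, b = 123410.


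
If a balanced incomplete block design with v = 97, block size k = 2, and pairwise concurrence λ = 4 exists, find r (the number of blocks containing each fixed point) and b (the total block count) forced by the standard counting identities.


Any 2-(v, k, λ) BIBD satisfies two necessary conditions:
  (i)  Each point sits in r blocks, and counting incidences through any fixed point gives r(k − 1) = λ(v − 1), so r = λ(v − 1)/(k − 1).
  (ii) Total incidences bk = vr, so b = vr/k.
Step 1: r = λ(v − 1)/(k − 1) = 4·(97 − 1)/(2 − 1) = 4·96/1 = 384/1 = 384.
Step 2: b = vr/k = 97·384/2 = 37248/2 = 18624.
Check integrality: r = 384 ∈ Z ✓, b = 18624 ∈ Z ✓.
(These identities are necessary conditions: they determine r and b for any design with these parameters, but do not by themselves prove that one exists.)

r = 384, b = 18624.


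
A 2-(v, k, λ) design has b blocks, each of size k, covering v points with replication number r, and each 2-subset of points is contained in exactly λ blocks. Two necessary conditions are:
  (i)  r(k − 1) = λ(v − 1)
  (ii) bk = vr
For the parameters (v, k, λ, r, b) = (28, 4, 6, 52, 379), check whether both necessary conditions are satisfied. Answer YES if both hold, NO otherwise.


Condition (i): r(k − 1) = 52·3 = 156; λ(v − 1) = 6·27 = 162. Match? NO.
Condition (ii): bk = 379·4 = 1516; vr = 28·52 = 1456. Match? NO.
Both conditions hold? NO.

NO


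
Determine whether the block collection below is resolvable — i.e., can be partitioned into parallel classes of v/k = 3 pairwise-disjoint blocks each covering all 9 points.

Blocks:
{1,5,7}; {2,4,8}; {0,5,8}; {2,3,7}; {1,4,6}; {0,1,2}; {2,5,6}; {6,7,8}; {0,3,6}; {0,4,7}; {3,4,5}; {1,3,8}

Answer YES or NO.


v = 9, block size k = 3, number of blocks = 12.
For resolvability, blocks must partition into parallel classes of size v/k = 3.
Total blocks must therefore be a multiple of 3: 12 = 3·4 + 0 ⇒ divisible ✓.
Greedy packing gives 4 candidate class(es). Each should be a full parallel class (size 3, covers all 9 points).
  Class 1 (3 blocks): {1,5,7}; {2,4,8}; {0,3,6}. Points covered: [0, 1, 2, 3, 4, 5, 6, 7, 8].
  Class 2 (3 blocks): {0,5,8}; {2,3,7}; {1,4,6}. Points covered: [0, 1, 2, 3, 4, 5, 6, 7, 8].
  Class 3 (3 blocks): {0,1,2}; {6,7,8}; {3,4,5}. Points covered: [0, 1, 2, 3, 4, 5, 6, 7, 8].
  Class 4 (3 blocks): {2,5,6}; {0,4,7}; {1,3,8}. Points covered: [0, 1, 2, 3, 4, 5, 6, 7, 8].
All classes full (size 3)? YES. All classes cover every point? YES.
Resolvable? YES.

YES


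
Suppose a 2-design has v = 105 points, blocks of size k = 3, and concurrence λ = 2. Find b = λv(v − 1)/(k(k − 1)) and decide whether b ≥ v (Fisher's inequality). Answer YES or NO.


b = λv(v − 1)/(k(k − 1)) = 2·105·104/(3·2) = 21840/6 = 3640.
Compare with v = 105: b ≥ v, so Fisher's inequality holds.

YES


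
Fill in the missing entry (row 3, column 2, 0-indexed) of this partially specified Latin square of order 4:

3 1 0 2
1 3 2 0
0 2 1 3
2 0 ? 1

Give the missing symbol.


Row 3 contains symbols [0, 1, 2] — missing [3].
Column 2 contains symbols [0, 1, 2] — missing [3].
The missing symbol must appear in both missing sets; intersection = [3].
Therefore the hidden value is 3.

Missing value = 3.


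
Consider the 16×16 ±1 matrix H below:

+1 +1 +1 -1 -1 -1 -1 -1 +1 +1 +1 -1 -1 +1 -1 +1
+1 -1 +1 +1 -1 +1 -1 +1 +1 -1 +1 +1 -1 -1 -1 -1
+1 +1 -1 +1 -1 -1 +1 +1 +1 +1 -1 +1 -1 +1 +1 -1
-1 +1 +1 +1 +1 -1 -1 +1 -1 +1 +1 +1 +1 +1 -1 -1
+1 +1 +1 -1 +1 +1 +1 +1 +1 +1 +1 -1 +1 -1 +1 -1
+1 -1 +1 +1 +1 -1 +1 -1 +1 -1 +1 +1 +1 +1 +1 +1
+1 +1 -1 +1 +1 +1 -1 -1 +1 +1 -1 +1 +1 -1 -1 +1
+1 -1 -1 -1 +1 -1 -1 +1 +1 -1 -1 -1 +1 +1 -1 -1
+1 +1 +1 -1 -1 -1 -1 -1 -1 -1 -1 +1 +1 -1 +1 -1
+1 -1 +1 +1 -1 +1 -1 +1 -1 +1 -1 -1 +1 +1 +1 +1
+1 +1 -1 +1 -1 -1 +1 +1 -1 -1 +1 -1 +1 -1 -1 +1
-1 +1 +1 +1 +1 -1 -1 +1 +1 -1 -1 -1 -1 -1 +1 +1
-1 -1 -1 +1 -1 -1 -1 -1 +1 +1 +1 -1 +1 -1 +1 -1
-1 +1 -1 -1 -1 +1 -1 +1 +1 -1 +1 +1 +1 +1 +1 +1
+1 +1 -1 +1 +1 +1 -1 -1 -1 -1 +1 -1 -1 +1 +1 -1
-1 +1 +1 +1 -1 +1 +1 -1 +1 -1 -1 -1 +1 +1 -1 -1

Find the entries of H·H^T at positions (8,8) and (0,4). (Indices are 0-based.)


Row 0 of H: [1, 1, 1, -1, -1, -1, -1, -1, 1, 1, 1, -1, -1, 1, -1, 1].
Row 4 of H: [1, 1, 1, -1, 1, 1, 1, 1, 1, 1, 1, -1, 1, -1, 1, -1].
Row 8 of H: [1, 1, 1, -1, -1, -1, -1, -1, -1, -1, -1, 1, 1, -1, 1, -1].
(H·H^T)[8][8] = Σ_j H[8][j]·H[8][j] = (1)² + (1)² + (1)² + (-1)² + (-1)² + (-1)² + (-1)² + (-1)² + (-1)² + (-1)² + (-1)² + (1)² + (1)² + (-1)² + (1)² + (-1)² = 1 + 1 + 1 + 1 + 1 + 1 + 1 + 1 + 1 + 1 + 1 + 1 + 1 + 1 + 1 + 1 = 16.
(H·H^T)[0][4] = Σ_j H[0][j]·H[4][j] = (1)·(1) + (1)·(1) + (1)·(1) + (-1)·(-1) + (-1)·(1) + (-1)·(1) + (-1)·(1) + (-1)·(1) + (1)·(1) + (1)·(1) + (1)·(1) + (-1)·(-1) + (-1)·(1) + (1)·(-1) + (-1)·(1) + (1)·(-1) = 1 + 1 + 1 + 1 + -1 + -1 + -1 + -1 + 1 + 1 + 1 + 1 + -1 + -1 + -1 + -1 = 0.
So rows 0 and 4 are orthogonal; the diagonal entry equals n = 16.

(8,8) entry = 16; (0,4) entry = 0.


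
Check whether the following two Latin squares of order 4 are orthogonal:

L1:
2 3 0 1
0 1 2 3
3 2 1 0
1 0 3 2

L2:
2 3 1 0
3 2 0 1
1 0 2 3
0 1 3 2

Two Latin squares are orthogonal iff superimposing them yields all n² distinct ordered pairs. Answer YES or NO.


Form the n² = 16 superimposed pairs (L1[i][j], L2[i][j]), row by row (rows and columns indexed from 0):
row 0: (2,2) (3,3) (0,1) (1,0)
row 1: (0,3) (1,2) (2,0) (3,1)
row 2: (3,1) (2,0) (1,2) (0,3)
row 3: (1,0) (0,1) (3,3) (2,2)
Orthogonality requires all 16 pairs distinct.
But the pair (3,1) repeats: cell (1,3) has L1 = 3, L2 = 1, and cell (2,0) has L1 = 3, L2 = 1.
A repeated pair means some other pair never occurs (only 8 distinct pairs out of 16), so the squares are not orthogonal.
Conclusion: NO.

NO


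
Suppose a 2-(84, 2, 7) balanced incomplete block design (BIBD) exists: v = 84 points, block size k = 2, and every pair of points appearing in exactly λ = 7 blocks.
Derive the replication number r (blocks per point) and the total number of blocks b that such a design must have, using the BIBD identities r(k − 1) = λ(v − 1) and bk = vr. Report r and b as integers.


Any 2-(v, k, λ) BIBD satisfies two necessary conditions:
  (i)  Each point sits in r blocks, and counting incidences through any fixed point gives r(k − 1) = λ(v − 1), so r = λ(v − 1)/(k − 1).
  (ii) Total incidences bk = vr, so b = vr/k.
Step 1: r = λ(v − 1)/(k − 1) = 7·(84 − 1)/(2 − 1) = 7·83/1 = 581/1 = 581.
Step 2: b = vr/k = 84·581/2 = 48804/2 = 24402.
Check integrality: r = 581 ∈ Z ✓, b = 24402 ∈ Z ✓.
(These identities are necessary conditions: they determine r and b for any design with these parameters, but do not by themselves prove that one exists.)

r = 581, b = 24402.


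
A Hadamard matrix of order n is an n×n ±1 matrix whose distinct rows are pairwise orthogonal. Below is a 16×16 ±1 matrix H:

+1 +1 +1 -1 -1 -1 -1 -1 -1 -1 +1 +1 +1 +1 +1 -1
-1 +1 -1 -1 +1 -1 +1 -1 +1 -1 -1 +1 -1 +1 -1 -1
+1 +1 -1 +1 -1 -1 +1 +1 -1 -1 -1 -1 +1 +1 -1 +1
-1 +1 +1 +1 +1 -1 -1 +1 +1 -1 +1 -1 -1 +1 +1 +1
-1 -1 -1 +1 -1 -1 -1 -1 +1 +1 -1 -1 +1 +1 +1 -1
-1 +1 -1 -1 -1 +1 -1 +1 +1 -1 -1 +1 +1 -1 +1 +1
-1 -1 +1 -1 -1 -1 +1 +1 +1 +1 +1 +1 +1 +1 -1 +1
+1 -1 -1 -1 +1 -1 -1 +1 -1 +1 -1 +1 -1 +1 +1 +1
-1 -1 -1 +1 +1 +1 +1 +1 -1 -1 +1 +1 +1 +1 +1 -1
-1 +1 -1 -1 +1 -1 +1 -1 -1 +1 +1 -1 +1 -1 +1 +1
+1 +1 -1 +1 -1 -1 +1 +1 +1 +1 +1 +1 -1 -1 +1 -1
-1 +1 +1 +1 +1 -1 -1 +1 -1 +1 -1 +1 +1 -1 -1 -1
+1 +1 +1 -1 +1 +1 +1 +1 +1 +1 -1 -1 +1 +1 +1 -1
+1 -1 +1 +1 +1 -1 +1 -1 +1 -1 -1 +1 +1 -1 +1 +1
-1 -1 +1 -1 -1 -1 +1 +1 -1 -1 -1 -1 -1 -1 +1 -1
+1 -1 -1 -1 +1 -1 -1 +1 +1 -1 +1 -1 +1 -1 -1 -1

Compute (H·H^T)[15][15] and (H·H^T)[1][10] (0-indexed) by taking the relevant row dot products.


Row 1 of H: [-1, 1, -1, -1, 1, -1, 1, -1, 1, -1, -1, 1, -1, 1, -1, -1].
Row 10 of H: [1, 1, -1, 1, -1, -1, 1, 1, 1, 1, 1, 1, -1, -1, 1, -1].
Row 15 of H: [1, -1, -1, -1, 1, -1, -1, 1, 1, -1, 1, -1, 1, -1, -1, -1].
(H·H^T)[15][15] = Σ_j H[15][j]·H[15][j] = (1)² + (-1)² + (-1)² + (-1)² + (1)² + (-1)² + (-1)² + (1)² + (1)² + (-1)² + (1)² + (-1)² + (1)² + (-1)² + (-1)² + (-1)² = 1 + 1 + 1 + 1 + 1 + 1 + 1 + 1 + 1 + 1 + 1 + 1 + 1 + 1 + 1 + 1 = 16.
(H·H^T)[1][10] = Σ_j H[1][j]·H[10][j] = (-1)·(1) + (1)·(1) + (-1)·(-1) + (-1)·(1) + (1)·(-1) + (-1)·(-1) + (1)·(1) + (-1)·(1) + (1)·(1) + (-1)·(1) + (-1)·(1) + (1)·(1) + (-1)·(-1) + (1)·(-1) + (-1)·(1) + (-1)·(-1) = -1 + 1 + 1 + -1 + -1 + 1 + 1 + -1 + 1 + -1 + -1 + 1 + 1 + -1 + -1 + 1 = 0.
So rows 1 and 10 are orthogonal; the diagonal entry equals n = 16.

(15,15) entry = 16; (1,10) entry = 0.


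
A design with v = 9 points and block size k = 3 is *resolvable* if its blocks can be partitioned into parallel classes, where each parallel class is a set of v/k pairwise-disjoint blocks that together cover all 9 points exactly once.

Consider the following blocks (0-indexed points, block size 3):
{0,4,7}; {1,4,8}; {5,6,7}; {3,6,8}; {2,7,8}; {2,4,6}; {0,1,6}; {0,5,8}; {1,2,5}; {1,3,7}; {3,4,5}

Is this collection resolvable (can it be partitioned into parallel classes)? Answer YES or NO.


v = 9, block size k = 3, number of blocks = 11.
For resolvability, blocks must partition into parallel classes of size v/k = 3.
Total blocks must therefore be a multiple of 3: 11 = 3·3 + 2 ⇒ not divisible ✗.
Resolvable? NO.

NO


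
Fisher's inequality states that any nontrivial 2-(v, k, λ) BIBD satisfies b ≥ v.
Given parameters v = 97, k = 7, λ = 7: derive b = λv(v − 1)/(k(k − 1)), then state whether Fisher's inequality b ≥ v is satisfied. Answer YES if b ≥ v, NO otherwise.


b = λv(v − 1)/(k(k − 1)) = 7·97·96/(7·6) = 65184/42 = 1552.
Compare with v = 97: b ≥ v, so Fisher's inequality holds.

YES


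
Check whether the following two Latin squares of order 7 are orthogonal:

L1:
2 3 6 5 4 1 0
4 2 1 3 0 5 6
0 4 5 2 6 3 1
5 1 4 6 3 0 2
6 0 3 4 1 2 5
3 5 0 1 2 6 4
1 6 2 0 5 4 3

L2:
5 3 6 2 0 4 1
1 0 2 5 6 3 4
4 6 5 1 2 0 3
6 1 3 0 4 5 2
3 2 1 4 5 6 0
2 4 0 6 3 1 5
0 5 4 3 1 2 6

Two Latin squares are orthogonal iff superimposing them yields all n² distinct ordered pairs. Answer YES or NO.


Form the n² = 49 superimposed pairs (L1[i][j], L2[i][j]), row by row (rows and columns indexed from 0):
row 0: (2,5) (3,3) (6,6) (5,2) (4,0) (1,4) (0,1)
row 1: (4,1) (2,0) (1,2) (3,5) (0,6) (5,3) (6,4)
row 2: (0,4) (4,6) (5,5) (2,1) (6,2) (3,0) (1,3)
row 3: (5,6) (1,1) (4,3) (6,0) (3,4) (0,5) (2,2)
row 4: (6,3) (0,2) (3,1) (4,4) (1,5) (2,6) (5,0)
row 5: (3,2) (5,4) (0,0) (1,6) (2,3) (6,1) (4,5)
row 6: (1,0) (6,5) (2,4) (0,3) (5,1) (4,2) (3,6)
Orthogonality requires all 49 pairs distinct.
Check by first coordinate: for each symbol s of L1, list the L2 entries in the n cells where L1 = s; they must all differ.
  L1 = 0: L2 entries (in reading order) 1, 6, 4, 5, 2, 0, 3 — all 7 distinct ✓
  L1 = 1: L2 entries (in reading order) 4, 2, 3, 1, 5, 6, 0 — all 7 distinct ✓
  L1 = 2: L2 entries (in reading order) 5, 0, 1, 2, 6, 3, 4 — all 7 distinct ✓
  L1 = 3: L2 entries (in reading order) 3, 5, 0, 4, 1, 2, 6 — all 7 distinct ✓
  L1 = 4: L2 entries (in reading order) 0, 1, 6, 3, 4, 5, 2 — all 7 distinct ✓
  L1 = 5: L2 entries (in reading order) 2, 3, 5, 6, 0, 4, 1 — all 7 distinct ✓
  L1 = 6: L2 entries (in reading order) 6, 4, 2, 0, 3, 1, 5 — all 7 distinct ✓
Every symbol of L1 meets every symbol of L2 exactly once, so all 49 pairs are distinct (49 of 49).
Conclusion: YES.

YES


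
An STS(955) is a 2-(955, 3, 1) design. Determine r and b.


An STS(v) is a 2-(v, 3, 1) BIBD: block size k = 3, λ = 1.
Replication: r(k − 1) = λ(v − 1) ⇒ r·2 = 955 − 1 = 954 ⇒ r = 477.
Block count: b = v(v − 1)/6 = 955·954/6 = 911070/6 = 151845.

r = 477, b = 151845.


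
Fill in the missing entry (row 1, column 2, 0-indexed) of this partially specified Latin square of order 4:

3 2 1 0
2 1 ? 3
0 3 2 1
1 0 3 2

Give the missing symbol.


Row 1 contains symbols [1, 2, 3] — missing [0].
Column 2 contains symbols [1, 2, 3] — missing [0].
The missing symbol must appear in both missing sets; intersection = [0].
Therefore the hidden value is 0.

Missing value = 0.


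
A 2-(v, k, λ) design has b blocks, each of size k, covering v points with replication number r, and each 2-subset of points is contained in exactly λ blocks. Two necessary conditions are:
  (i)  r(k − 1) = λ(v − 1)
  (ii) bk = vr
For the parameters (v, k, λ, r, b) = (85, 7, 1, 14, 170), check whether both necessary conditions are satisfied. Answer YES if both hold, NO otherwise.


Condition (i): r(k − 1) = 14·6 = 84; λ(v − 1) = 1·84 = 84. Match? YES.
Condition (ii): bk = 170·7 = 1190; vr = 85·14 = 1190. Match? YES.
Both conditions hold? YES.

YES


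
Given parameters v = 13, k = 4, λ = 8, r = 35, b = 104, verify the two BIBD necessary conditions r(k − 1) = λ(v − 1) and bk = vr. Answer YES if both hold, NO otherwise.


Condition (i): r(k − 1) = 35·3 = 105; λ(v − 1) = 8·12 = 96. Match? NO.
Condition (ii): bk = 104·4 = 416; vr = 13·35 = 455. Match? NO.
Both conditions hold? NO.

NO


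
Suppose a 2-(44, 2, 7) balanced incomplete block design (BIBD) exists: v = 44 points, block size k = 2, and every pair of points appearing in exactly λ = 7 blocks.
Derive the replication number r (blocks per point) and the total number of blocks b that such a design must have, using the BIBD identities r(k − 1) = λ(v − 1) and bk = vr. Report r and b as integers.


Any 2-(v, k, λ) BIBD satisfies two necessary conditions:
  (i)  Each point sits in r blocks, and counting incidences through any fixed point gives r(k − 1) = λ(v − 1), so r = λ(v − 1)/(k − 1).
  (ii) Total incidences bk = vr, so b = vr/k.
Step 1: r = λ(v − 1)/(k − 1) = 7·(44 − 1)/(2 − 1) = 7·43/1 = 301/1 = 301.
Step 2: b = vr/k = 44·301/2 = 13244/2 = 6622.
Check integrality: r = 301 ∈ Z ✓, b = 6622 ∈ Z ✓.
(These identities are necessary conditions: they determine r and b for any design with these parameters, but do not by themselves prove that one exists.)

r = 301, b = 6622.


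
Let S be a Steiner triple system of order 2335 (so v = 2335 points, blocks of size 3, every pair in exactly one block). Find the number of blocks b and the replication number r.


An STS(v) is a 2-(v, 3, 1) BIBD: block size k = 3, λ = 1.
Replication: r(k − 1) = λ(v − 1) ⇒ r·2 = 2335 − 1 = 2334 ⇒ r = 1167.
Block count: b = v(v − 1)/6 = 2335·2334/6 = 5449890/6 = 908315.

r = 1167, b = 908315.


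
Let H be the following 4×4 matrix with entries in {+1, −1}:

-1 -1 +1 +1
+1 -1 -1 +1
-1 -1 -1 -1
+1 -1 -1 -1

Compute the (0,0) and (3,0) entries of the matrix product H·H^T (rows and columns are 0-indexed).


Row 0 of H: [-1, -1, 1, 1].
Row 3 of H: [1, -1, -1, -1].
(H·H^T)[0][0] = Σ_j H[0][j]·H[0][j] = (-1)² + (-1)² + (1)² + (1)² = 1 + 1 + 1 + 1 = 4.
(H·H^T)[3][0] = Σ_j H[3][j]·H[0][j] = (1)·(-1) + (-1)·(-1) + (-1)·(1) + (-1)·(1) = -1 + 1 + -1 + -1 = -2.
Rows 3 and 0 are not orthogonal (dot product = -2 ≠ 0), so H is not a Hadamard matrix.

(0,0) entry = 4; (3,0) entry = -2.


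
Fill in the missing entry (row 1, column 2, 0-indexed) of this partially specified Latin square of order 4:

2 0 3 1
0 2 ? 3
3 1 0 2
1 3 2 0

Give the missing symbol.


Row 1 contains symbols [0, 2, 3] — missing [1].
Column 2 contains symbols [0, 2, 3] — missing [1].
The missing symbol must appear in both missing sets; intersection = [1].
Therefore the hidden value is 1.

Missing value = 1.


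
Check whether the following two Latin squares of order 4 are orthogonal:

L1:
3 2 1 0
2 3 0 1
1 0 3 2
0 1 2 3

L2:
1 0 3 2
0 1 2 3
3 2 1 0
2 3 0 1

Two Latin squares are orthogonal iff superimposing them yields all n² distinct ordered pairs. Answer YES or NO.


Form the n² = 16 superimposed pairs (L1[i][j], L2[i][j]), row by row (rows and columns indexed from 0):
row 0: (3,1) (2,0) (1,3) (0,2)
row 1: (2,0) (3,1) (0,2) (1,3)
row 2: (1,3) (0,2) (3,1) (2,0)
row 3: (0,2) (1,3) (2,0) (3,1)
Orthogonality requires all 16 pairs distinct.
But the pair (2,0) repeats: cell (0,1) has L1 = 2, L2 = 0, and cell (1,0) has L1 = 2, L2 = 0.
A repeated pair means some other pair never occurs (only 4 distinct pairs out of 16), so the squares are not orthogonal.
Conclusion: NO.

NO


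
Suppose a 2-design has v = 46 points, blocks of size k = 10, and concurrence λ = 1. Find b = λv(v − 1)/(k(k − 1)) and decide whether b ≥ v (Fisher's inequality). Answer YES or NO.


b = λv(v − 1)/(k(k − 1)) = 1·46·45/(10·9) = 2070/90 = 23.
Compare with v = 46: b < v, so Fisher's inequality fails.

NO


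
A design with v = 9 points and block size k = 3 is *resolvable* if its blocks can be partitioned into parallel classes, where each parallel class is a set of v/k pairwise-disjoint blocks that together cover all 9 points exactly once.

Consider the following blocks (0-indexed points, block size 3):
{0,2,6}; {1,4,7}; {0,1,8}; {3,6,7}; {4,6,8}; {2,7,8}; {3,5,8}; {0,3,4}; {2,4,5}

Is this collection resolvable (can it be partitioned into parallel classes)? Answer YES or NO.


v = 9, block size k = 3, number of blocks = 9.
For resolvability, blocks must partition into parallel classes of size v/k = 3.
Total blocks must therefore be a multiple of 3: 9 = 3·3 + 0 ⇒ divisible ✓.
Consider block {4,6,8}. It intersects every other block in the collection, so no parallel class of size 3 can contain it.
Since every block must belong to some parallel class in a resolution, the collection cannot be partitioned into parallel classes.
Resolvable? NO.

NO


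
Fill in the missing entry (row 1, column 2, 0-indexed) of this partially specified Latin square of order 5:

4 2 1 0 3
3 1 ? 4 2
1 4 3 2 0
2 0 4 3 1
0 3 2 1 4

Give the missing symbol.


Row 1 contains symbols [1, 2, 3, 4] — missing [0].
Column 2 contains symbols [1, 2, 3, 4] — missing [0].
The missing symbol must appear in both missing sets; intersection = [0].
Therefore the hidden value is 0.

Missing value = 0.


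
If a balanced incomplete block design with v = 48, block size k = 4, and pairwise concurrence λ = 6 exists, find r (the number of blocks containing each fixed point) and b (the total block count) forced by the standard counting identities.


Any 2-(v, k, λ) BIBD satisfies two necessary conditions:
  (i)  Each point sits in r blocks, and counting incidences through any fixed point gives r(k − 1) = λ(v − 1), so r = λ(v − 1)/(k − 1).
  (ii) Total incidences bk = vr, so b = vr/k.
Step 1: r = λ(v − 1)/(k − 1) = 6·(48 − 1)/(4 − 1) = 6·47/3 = 282/3 = 94.
Step 2: b = vr/k = 48·94/4 = 4512/4 = 1128.
Check integrality: r = 94 ∈ Z ✓, b = 1128 ∈ Z ✓.
(These identities are necessary conditions: they determine r and b for any design with these parameters, but do not by themselves prove that one exists.)

r = 94, b = 1128.


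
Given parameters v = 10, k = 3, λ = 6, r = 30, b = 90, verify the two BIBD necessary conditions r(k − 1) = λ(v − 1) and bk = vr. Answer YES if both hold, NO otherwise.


Condition (i): r(k − 1) = 30·2 = 60; λ(v − 1) = 6·9 = 54. Match? NO.
Condition (ii): bk = 90·3 = 270; vr = 10·30 = 300. Match? NO.
Both conditions hold? NO.

NO


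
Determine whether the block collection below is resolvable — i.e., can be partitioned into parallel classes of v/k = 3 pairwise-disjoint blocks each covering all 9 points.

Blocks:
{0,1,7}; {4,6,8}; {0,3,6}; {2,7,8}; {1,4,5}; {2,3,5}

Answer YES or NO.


v = 9, block size k = 3, number of blocks = 6.
For resolvability, blocks must partition into parallel classes of size v/k = 3.
Total blocks must therefore be a multiple of 3: 6 = 3·2 + 0 ⇒ divisible ✓.
Greedy packing gives 2 candidate class(es). Each should be a full parallel class (size 3, covers all 9 points).
  Class 1 (3 blocks): {0,1,7}; {4,6,8}; {2,3,5}. Points covered: [0, 1, 2, 3, 4, 5, 6, 7, 8].
  Class 2 (3 blocks): {0,3,6}; {2,7,8}; {1,4,5}. Points covered: [0, 1, 2, 3, 4, 5, 6, 7, 8].
All classes full (size 3)? YES. All classes cover every point? YES.
Resolvable? YES.

YES


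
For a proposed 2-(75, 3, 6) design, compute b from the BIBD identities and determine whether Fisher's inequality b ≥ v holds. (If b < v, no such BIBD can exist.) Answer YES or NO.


b = λv(v − 1)/(k(k − 1)) = 6·75·74/(3·2) = 33300/6 = 5550.
Compare with v = 75: b ≥ v, so Fisher's inequality holds.

YES


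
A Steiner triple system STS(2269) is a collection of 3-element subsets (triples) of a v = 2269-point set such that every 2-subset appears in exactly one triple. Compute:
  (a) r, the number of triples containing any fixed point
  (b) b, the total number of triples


An STS(v) is a 2-(v, 3, 1) BIBD: block size k = 3, λ = 1.
Replication: r(k − 1) = λ(v − 1) ⇒ r·2 = 2269 − 1 = 2268 ⇒ r = 1134.
Block count: b = v(v − 1)/6 = 2269·2268/6 = 5146092/6 = 857682.
(Check via bk = vr: 857682·3 = 2573046 = 2269·1134 = 2573046 ✓.)

r = 1134, b = 857682.


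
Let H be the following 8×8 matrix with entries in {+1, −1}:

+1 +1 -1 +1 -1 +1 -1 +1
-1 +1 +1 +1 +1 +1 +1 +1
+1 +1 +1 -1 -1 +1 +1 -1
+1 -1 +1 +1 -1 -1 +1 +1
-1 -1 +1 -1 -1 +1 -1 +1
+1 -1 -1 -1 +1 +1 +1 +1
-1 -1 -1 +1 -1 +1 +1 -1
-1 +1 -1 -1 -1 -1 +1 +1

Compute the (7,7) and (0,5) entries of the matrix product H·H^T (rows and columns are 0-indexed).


Row 0 of H: [1, 1, -1, 1, -1, 1, -1, 1].
Row 5 of H: [1, -1, -1, -1, 1, 1, 1, 1].
Row 7 of H: [-1, 1, -1, -1, -1, -1, 1, 1].
(H·H^T)[7][7] = Σ_j H[7][j]·H[7][j] = (-1)² + (1)² + (-1)² + (-1)² + (-1)² + (-1)² + (1)² + (1)² = 1 + 1 + 1 + 1 + 1 + 1 + 1 + 1 = 8.
(H·H^T)[0][5] = Σ_j H[0][j]·H[5][j] = (1)·(1) + (1)·(-1) + (-1)·(-1) + (1)·(-1) + (-1)·(1) + (1)·(1) + (-1)·(1) + (1)·(1) = 1 + -1 + 1 + -1 + -1 + 1 + -1 + 1 = 0.
So rows 0 and 5 are orthogonal; the diagonal entry equals n = 8.

(7,7) entry = 8; (0,5) entry = 0.


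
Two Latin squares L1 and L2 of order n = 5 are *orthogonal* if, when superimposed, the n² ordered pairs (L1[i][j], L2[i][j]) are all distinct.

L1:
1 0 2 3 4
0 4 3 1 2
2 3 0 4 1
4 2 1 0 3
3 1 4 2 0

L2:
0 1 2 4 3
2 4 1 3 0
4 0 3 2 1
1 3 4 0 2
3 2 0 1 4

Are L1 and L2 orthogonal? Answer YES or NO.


Form the n² = 25 superimposed pairs (L1[i][j], L2[i][j]), row by row (rows and columns indexed from 0):
row 0: (1,0) (0,1) (2,2) (3,4) (4,3)
row 1: (0,2) (4,4) (3,1) (1,3) (2,0)
row 2: (2,4) (3,0) (0,3) (4,2) (1,1)
row 3: (4,1) (2,3) (1,4) (0,0) (3,2)
row 4: (3,3) (1,2) (4,0) (2,1) (0,4)
Orthogonality requires all 25 pairs distinct.
Check by first coordinate: for each symbol s of L1, list the L2 entries in the n cells where L1 = s; they must all differ.
  L1 = 0: L2 entries (in reading order) 1, 2, 3, 0, 4 — all 5 distinct ✓
  L1 = 1: L2 entries (in reading order) 0, 3, 1, 4, 2 — all 5 distinct ✓
  L1 = 2: L2 entries (in reading order) 2, 0, 4, 3, 1 — all 5 distinct ✓
  L1 = 3: L2 entries (in reading order) 4, 1, 0, 2, 3 — all 5 distinct ✓
  L1 = 4: L2 entries (in reading order) 3, 4, 2, 1, 0 — all 5 distinct ✓
Every symbol of L1 meets every symbol of L2 exactly once, so all 25 pairs are distinct (25 of 25).
Conclusion: YES.

YES


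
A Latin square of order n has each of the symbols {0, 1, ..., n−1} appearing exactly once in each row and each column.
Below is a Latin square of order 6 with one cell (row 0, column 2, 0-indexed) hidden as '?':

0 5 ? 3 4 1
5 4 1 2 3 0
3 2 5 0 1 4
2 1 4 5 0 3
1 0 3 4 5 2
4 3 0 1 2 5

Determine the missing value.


Row 0 contains symbols [0, 1, 3, 4, 5] — missing [2].
Column 2 contains symbols [0, 1, 3, 4, 5] — missing [2].
The missing symbol must appear in both missing sets; intersection = [2].
Therefore the hidden value is 2.

Missing value = 2.


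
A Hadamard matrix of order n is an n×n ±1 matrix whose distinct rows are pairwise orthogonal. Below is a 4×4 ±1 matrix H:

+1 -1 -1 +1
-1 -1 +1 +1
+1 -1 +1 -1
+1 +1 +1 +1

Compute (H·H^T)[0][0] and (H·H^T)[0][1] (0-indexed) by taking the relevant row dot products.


Row 0 of H: [1, -1, -1, 1].
Row 1 of H: [-1, -1, 1, 1].
(H·H^T)[0][0] = Σ_j H[0][j]·H[0][j] = (1)² + (-1)² + (-1)² + (1)² = 1 + 1 + 1 + 1 = 4.
(H·H^T)[0][1] = Σ_j H[0][j]·H[1][j] = (1)·(-1) + (-1)·(-1) + (-1)·(1) + (1)·(1) = -1 + 1 + -1 + 1 = 0.
So rows 0 and 1 are orthogonal; the diagonal entry equals n = 4.

(0,0) entry = 4; (0,1) entry = 0.


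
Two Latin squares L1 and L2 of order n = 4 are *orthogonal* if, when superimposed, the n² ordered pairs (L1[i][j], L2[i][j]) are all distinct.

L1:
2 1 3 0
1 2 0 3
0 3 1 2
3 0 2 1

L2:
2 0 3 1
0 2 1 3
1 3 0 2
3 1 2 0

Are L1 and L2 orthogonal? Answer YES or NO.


Form the n² = 16 superimposed pairs (L1[i][j], L2[i][j]), row by row (rows and columns indexed from 0):
row 0: (2,2) (1,0) (3,3) (0,1)
row 1: (1,0) (2,2) (0,1) (3,3)
row 2: (0,1) (3,3) (1,0) (2,2)
row 3: (3,3) (0,1) (2,2) (1,0)
Orthogonality requires all 16 pairs distinct.
But the pair (1,0) repeats: cell (0,1) has L1 = 1, L2 = 0, and cell (1,0) has L1 = 1, L2 = 0.
A repeated pair means some other pair never occurs (only 4 distinct pairs out of 16), so the squares are not orthogonal.
Conclusion: NO.

NO


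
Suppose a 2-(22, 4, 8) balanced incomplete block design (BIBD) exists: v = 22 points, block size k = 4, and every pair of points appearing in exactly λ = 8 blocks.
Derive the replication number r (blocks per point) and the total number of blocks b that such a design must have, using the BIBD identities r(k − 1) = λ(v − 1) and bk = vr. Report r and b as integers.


Any 2-(v, k, λ) BIBD satisfies two necessary conditions:
  (i)  Each point sits in r blocks, and counting incidences through any fixed point gives r(k − 1) = λ(v − 1), so r = λ(v − 1)/(k − 1).
  (ii) Total incidences bk = vr, so b = vr/k.
Step 1: r = λ(v − 1)/(k − 1) = 8·(22 − 1)/(4 − 1) = 8·21/3 = 168/3 = 56.
Step 2: b = vr/k = 22·56/4 = 1232/4 = 308.
Check integrality: r = 56 ∈ Z ✓, b = 308 ∈ Z ✓.
(These identities are necessary conditions: they determine r and b for any design with these parameters, but do not by themselves prove that one exists.)

r = 56, b = 308.


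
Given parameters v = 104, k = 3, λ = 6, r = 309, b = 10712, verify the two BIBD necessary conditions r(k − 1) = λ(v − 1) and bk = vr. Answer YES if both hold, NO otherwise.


Condition (i): r(k − 1) = 309·2 = 618; λ(v − 1) = 6·103 = 618. Match? YES.
Condition (ii): bk = 10712·3 = 32136; vr = 104·309 = 32136. Match? YES.
Both conditions hold? YES.

YES


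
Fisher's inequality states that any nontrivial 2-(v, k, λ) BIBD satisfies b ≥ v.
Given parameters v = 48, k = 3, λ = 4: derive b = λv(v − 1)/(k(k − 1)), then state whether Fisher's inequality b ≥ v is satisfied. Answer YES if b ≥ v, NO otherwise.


b = λv(v − 1)/(k(k − 1)) = 4·48·47/(3·2) = 9024/6 = 1504.
Compare with v = 48: b ≥ v, so Fisher's inequality holds.

YES


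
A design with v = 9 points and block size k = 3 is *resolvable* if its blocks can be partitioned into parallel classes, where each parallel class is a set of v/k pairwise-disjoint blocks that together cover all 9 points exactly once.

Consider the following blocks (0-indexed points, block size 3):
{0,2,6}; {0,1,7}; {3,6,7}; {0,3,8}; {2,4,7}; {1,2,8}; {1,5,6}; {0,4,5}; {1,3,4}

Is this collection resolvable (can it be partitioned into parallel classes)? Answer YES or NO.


v = 9, block size k = 3, number of blocks = 9.
For resolvability, blocks must partition into parallel classes of size v/k = 3.
Total blocks must therefore be a multiple of 3: 9 = 3·3 + 0 ⇒ divisible ✓.
Consider block {0,2,6}. The only other block(s) in the collection disjoint from it are {1,3,4} — just 1 block(s). Any parallel class containing {0,2,6} would need 2 other blocks each disjoint from it, so no parallel class of size 3 can contain {0,2,6}.
Since every block must belong to some parallel class in a resolution, the collection cannot be partitioned into parallel classes.
Resolvable? NO.

NO


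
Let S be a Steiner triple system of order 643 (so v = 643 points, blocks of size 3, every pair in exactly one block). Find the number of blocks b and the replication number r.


An STS(v) is a 2-(v, 3, 1) BIBD: block size k = 3, λ = 1.
Replication: r(k − 1) = λ(v − 1) ⇒ r·2 = 643 − 1 = 642 ⇒ r = 321.
Block count: bk = vr ⇒ b·3 = 643·321 = 206403 ⇒ b = 68801.

r = 321, b = 68801.


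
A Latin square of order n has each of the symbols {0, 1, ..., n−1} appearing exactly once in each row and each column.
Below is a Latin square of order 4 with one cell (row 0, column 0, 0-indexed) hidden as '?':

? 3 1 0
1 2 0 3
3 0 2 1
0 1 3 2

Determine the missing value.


Row 0 contains symbols [0, 1, 3] — missing [2].
Column 0 contains symbols [0, 1, 3] — missing [2].
The missing symbol must appear in both missing sets; intersection = [2].
Therefore the hidden value is 2.

Missing value = 2.


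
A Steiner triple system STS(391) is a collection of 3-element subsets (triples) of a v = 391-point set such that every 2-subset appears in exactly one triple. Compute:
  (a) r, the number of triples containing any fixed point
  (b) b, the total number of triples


An STS(v) is a 2-(v, 3, 1) BIBD: block size k = 3, λ = 1.
Replication: r(k − 1) = λ(v − 1) ⇒ r·2 = 391 − 1 = 390 ⇒ r = 195.
Block count: b = v(v − 1)/6 = 391·390/6 = 152490/6 = 25415.

r = 195, b = 25415.


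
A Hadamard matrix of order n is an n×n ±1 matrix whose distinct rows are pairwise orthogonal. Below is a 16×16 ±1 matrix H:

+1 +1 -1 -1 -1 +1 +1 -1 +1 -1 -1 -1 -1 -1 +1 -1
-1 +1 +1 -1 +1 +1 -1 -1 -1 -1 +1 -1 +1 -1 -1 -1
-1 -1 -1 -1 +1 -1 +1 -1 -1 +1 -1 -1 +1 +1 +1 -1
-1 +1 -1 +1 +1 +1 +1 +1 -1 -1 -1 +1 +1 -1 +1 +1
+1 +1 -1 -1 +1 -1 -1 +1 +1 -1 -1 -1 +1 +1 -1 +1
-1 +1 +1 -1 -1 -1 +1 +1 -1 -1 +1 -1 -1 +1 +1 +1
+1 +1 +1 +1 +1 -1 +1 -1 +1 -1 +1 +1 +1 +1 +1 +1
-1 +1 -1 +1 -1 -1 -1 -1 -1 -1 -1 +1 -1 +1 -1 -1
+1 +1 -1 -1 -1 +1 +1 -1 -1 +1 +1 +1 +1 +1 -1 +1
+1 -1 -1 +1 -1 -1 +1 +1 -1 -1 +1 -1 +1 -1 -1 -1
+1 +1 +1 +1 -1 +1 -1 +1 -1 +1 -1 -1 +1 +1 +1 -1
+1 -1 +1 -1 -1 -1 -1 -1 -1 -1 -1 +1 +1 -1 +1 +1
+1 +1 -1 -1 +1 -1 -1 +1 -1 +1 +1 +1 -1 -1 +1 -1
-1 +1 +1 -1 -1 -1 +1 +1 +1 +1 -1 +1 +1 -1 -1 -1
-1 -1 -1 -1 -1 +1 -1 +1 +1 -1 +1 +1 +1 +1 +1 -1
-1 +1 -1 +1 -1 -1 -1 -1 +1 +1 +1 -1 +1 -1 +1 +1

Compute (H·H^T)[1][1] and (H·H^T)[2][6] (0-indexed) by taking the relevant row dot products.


Row 1 of H: [-1, 1, 1, -1, 1, 1, -1, -1, -1, -1, 1, -1, 1, -1, -1, -1].
Row 2 of H: [-1, -1, -1, -1, 1, -1, 1, -1, -1, 1, -1, -1, 1, 1, 1, -1].
Row 6 of H: [1, 1, 1, 1, 1, -1, 1, -1, 1, -1, 1, 1, 1, 1, 1, 1].
(H·H^T)[1][1] = Σ_j H[1][j]·H[1][j] = (-1)² + (1)² + (1)² + (-1)² + (1)² + (1)² + (-1)² + (-1)² + (-1)² + (-1)² + (1)² + (-1)² + (1)² + (-1)² + (-1)² + (-1)² = 1 + 1 + 1 + 1 + 1 + 1 + 1 + 1 + 1 + 1 + 1 + 1 + 1 + 1 + 1 + 1 = 16.
(H·H^T)[2][6] = Σ_j H[2][j]·H[6][j] = (-1)·(1) + (-1)·(1) + (-1)·(1) + (-1)·(1) + (1)·(1) + (-1)·(-1) + (1)·(1) + (-1)·(-1) + (-1)·(1) + (1)·(-1) + (-1)·(1) + (-1)·(1) + (1)·(1) + (1)·(1) + (1)·(1) + (-1)·(1) = -1 + -1 + -1 + -1 + 1 + 1 + 1 + 1 + -1 + -1 + -1 + -1 + 1 + 1 + 1 + -1 = -2.
Rows 2 and 6 are not orthogonal (dot product = -2 ≠ 0), so H is not a Hadamard matrix.

(1,1) entry = 16; (2,6) entry = -2.


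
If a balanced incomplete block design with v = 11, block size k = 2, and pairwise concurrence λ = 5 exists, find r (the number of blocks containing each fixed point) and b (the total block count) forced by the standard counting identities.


Any 2-(v, k, λ) BIBD satisfies two necessary conditions:
  (i)  Each point sits in r blocks, and counting incidences through any fixed point gives r(k − 1) = λ(v − 1), so r = λ(v − 1)/(k − 1).
  (ii) Total incidences bk = vr, so b = vr/k.
Step 1: r = λ(v − 1)/(k − 1) = 5·(11 − 1)/(2 − 1) = 5·10/1 = 50/1 = 50.
Step 2: b = vr/k = 11·50/2 = 550/2 = 275.
Check integrality: r = 50 ∈ Z ✓, b = 275 ∈ Z ✓.
(These identities are necessary conditions: they determine r and b for any design with these parameters, but do not by themselves prove that one exists.)

r = 50, b = 275.


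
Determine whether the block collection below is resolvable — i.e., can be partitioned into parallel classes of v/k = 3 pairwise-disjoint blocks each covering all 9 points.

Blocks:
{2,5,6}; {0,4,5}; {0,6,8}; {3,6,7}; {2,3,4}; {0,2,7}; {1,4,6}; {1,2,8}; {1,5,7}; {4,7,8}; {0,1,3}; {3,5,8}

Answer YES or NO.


v = 9, block size k = 3, number of blocks = 12.
For resolvability, blocks must partition into parallel classes of size v/k = 3.
Total blocks must therefore be a multiple of 3: 12 = 3·4 + 0 ⇒ divisible ✓.
Greedy packing gives 4 candidate class(es). Each should be a full parallel class (size 3, covers all 9 points).
  Class 1 (3 blocks): {2,5,6}; {4,7,8}; {0,1,3}. Points covered: [0, 1, 2, 3, 4, 5, 6, 7, 8].
  Class 2 (3 blocks): {0,4,5}; {3,6,7}; {1,2,8}. Points covered: [0, 1, 2, 3, 4, 5, 6, 7, 8].
  Class 3 (3 blocks): {0,6,8}; {2,3,4}; {1,5,7}. Points covered: [0, 1, 2, 3, 4, 5, 6, 7, 8].
  Class 4 (3 blocks): {0,2,7}; {1,4,6}; {3,5,8}. Points covered: [0, 1, 2, 3, 4, 5, 6, 7, 8].
All classes full (size 3)? YES. All classes cover every point? YES.
Resolvable? YES.

YES


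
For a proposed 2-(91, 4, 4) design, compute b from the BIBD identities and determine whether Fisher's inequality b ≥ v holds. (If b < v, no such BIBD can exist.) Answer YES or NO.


r = λ(v − 1)/(k − 1) = 4·90/3 = 120.
b = vr/k = 91·120/4 = 2730.
Fisher's inequality: b ≥ v ⇔ 2730 ≥ 91? YES.

YES


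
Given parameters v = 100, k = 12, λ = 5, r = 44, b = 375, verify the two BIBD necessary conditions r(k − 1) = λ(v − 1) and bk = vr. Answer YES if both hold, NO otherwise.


Condition (i): r(k − 1) = 44·11 = 484; λ(v − 1) = 5·99 = 495. Match? NO.
Condition (ii): bk = 375·12 = 4500; vr = 100·44 = 4400. Match? NO.
Both conditions hold? NO.

NO


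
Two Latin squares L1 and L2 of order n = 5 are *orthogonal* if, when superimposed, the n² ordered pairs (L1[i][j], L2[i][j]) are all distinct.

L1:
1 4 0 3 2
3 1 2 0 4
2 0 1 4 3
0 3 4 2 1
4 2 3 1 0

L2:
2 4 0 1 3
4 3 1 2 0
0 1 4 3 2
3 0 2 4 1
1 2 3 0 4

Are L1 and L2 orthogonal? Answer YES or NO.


Form the n² = 25 superimposed pairs (L1[i][j], L2[i][j]), row by row (rows and columns indexed from 0):
row 0: (1,2) (4,4) (0,0) (3,1) (2,3)
row 1: (3,4) (1,3) (2,1) (0,2) (4,0)
row 2: (2,0) (0,1) (1,4) (4,3) (3,2)
row 3: (0,3) (3,0) (4,2) (2,4) (1,1)
row 4: (4,1) (2,2) (3,3) (1,0) (0,4)
Orthogonality requires all 25 pairs distinct.
Check by first coordinate: for each symbol s of L1, list the L2 entries in the n cells where L1 = s; they must all differ.
  L1 = 0: L2 entries (in reading order) 0, 2, 1, 3, 4 — all 5 distinct ✓
  L1 = 1: L2 entries (in reading order) 2, 3, 4, 1, 0 — all 5 distinct ✓
  L1 = 2: L2 entries (in reading order) 3, 1, 0, 4, 2 — all 5 distinct ✓
  L1 = 3: L2 entries (in reading order) 1, 4, 2, 0, 3 — all 5 distinct ✓
  L1 = 4: L2 entries (in reading order) 4, 0, 3, 2, 1 — all 5 distinct ✓
Every symbol of L1 meets every symbol of L2 exactly once, so all 25 pairs are distinct (25 of 25).
Conclusion: YES.

YES


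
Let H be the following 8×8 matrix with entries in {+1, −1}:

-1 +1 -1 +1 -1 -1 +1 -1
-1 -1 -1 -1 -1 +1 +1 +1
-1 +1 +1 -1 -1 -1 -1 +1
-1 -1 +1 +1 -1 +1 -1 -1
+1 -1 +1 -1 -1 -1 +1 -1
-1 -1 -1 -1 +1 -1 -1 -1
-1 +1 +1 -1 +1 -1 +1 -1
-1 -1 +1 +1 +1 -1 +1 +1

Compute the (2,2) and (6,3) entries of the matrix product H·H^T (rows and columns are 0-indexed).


Row 2 of H: [-1, 1, 1, -1, -1, -1, -1, 1].
Row 3 of H: [-1, -1, 1, 1, -1, 1, -1, -1].
Row 6 of H: [-1, 1, 1, -1, 1, -1, 1, -1].
(H·H^T)[2][2] = Σ_j H[2][j]·H[2][j] = (-1)² + (1)² + (1)² + (-1)² + (-1)² + (-1)² + (-1)² + (1)² = 1 + 1 + 1 + 1 + 1 + 1 + 1 + 1 = 8.
(H·H^T)[6][3] = Σ_j H[6][j]·H[3][j] = (-1)·(-1) + (1)·(-1) + (1)·(1) + (-1)·(1) + (1)·(-1) + (-1)·(1) + (1)·(-1) + (-1)·(-1) = 1 + -1 + 1 + -1 + -1 + -1 + -1 + 1 = -2.
Rows 6 and 3 are not orthogonal (dot product = -2 ≠ 0), so H is not a Hadamard matrix.

(2,2) entry = 8; (6,3) entry = -2.


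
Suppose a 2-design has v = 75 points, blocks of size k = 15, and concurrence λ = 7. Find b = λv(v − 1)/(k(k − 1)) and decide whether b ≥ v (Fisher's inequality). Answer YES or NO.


r = λ(v − 1)/(k − 1) = 7·74/14 = 37.
b = vr/k = 75·37/15 = 185.
Fisher's inequality: b ≥ v ⇔ 185 ≥ 75? YES.

YES


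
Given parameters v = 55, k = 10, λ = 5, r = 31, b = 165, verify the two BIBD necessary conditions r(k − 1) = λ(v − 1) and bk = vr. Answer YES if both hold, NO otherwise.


Condition (i): r(k − 1) = 31·9 = 279; λ(v − 1) = 5·54 = 270. Match? NO.
Condition (ii): bk = 165·10 = 1650; vr = 55·31 = 1705. Match? NO.
Both conditions hold? NO.

NO


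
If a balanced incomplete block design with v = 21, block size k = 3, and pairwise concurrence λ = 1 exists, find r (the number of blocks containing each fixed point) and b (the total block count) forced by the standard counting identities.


Any 2-(v, k, λ) BIBD satisfies two necessary conditions:
  (i)  Each point sits in r blocks, and counting incidences through any fixed point gives r(k − 1) = λ(v − 1), so r = λ(v − 1)/(k − 1).
  (ii) Total incidences bk = vr, so b = vr/k.
Step 1: r = λ(v − 1)/(k − 1) = 1·(21 − 1)/(3 − 1) = 1·20/2 = 20/2 = 10.
Step 2: b = vr/k = 21·10/3 = 210/3 = 70.
Check integrality: r = 10 ∈ Z ✓, b = 70 ∈ Z ✓.
(These identities are necessary conditions: they determine r and b for any design with these parameters, but do not by themselves prove that one exists.)

r = 10, b = 70.


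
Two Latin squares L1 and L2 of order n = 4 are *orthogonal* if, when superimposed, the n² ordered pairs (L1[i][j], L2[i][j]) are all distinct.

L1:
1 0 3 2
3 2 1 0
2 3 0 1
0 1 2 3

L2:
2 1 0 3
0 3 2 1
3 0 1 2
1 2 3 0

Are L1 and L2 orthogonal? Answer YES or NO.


Form the n² = 16 superimposed pairs (L1[i][j], L2[i][j]), row by row (rows and columns indexed from 0):
row 0: (1,2) (0,1) (3,0) (2,3)
row 1: (3,0) (2,3) (1,2) (0,1)
row 2: (2,3) (3,0) (0,1) (1,2)
row 3: (0,1) (1,2) (2,3) (3,0)
Orthogonality requires all 16 pairs distinct.
But the pair (3,0) repeats: cell (0,2) has L1 = 3, L2 = 0, and cell (1,0) has L1 = 3, L2 = 0.
A repeated pair means some other pair never occurs (only 4 distinct pairs out of 16), so the squares are not orthogonal.
Conclusion: NO.

NO


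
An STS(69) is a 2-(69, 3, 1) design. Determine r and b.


An STS(v) is a 2-(v, 3, 1) BIBD: block size k = 3, λ = 1.
Replication: r(k − 1) = λ(v − 1) ⇒ r·2 = 69 − 1 = 68 ⇒ r = 34.
Block count: b = v(v − 1)/6 = 69·68/6 = 4692/6 = 782.
(Check via bk = vr: 782·3 = 2346 = 69·34 = 2346 ✓.)

r = 34, b = 782.
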